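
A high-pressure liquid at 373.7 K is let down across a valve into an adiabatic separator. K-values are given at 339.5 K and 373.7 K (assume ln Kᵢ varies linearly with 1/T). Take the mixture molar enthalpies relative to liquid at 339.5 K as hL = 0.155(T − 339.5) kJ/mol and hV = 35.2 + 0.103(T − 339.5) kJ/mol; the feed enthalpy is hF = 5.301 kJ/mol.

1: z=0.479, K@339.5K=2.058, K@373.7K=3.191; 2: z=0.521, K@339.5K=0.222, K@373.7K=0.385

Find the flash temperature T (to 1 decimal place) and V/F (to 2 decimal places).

T = 340.8 K, V/F = 0.14

Adiabatic flash: solve Rachford–Rice at each trial T, then check hF = ψ·hV(T) + (1−ψ)·hL(T).
  T = 339.5 K: K = (2.058, 0.222), RR gives ψ = 0.123, H_out = 4.338 kJ/mol
  T = 373.7 K: K = (3.191, 0.385), RR gives ψ = 0.541, H_out = 23.384 kJ/mol
  T = 356.6 K: K = (2.590, 0.296), RR gives ψ = 0.353, H_out = 14.759 kJ/mol
  T = 348.1 K: K = (2.317, 0.258), RR gives ψ = 0.249, H_out = 10.004 kJ/mol
  T = 343.8 K: K = (2.185, 0.239), RR gives ψ = 0.190, H_out = 7.316 kJ/mol
  T = 341.6 K: K = (2.120, 0.230), RR gives ψ = 0.157, H_out = 5.835 kJ/mol
  T = 340.6 K: K = (2.090, 0.226), RR gives ψ = 0.141, H_out = 5.133 kJ/mol
Linear interpolation between T = 340.6 (H_out = 5.133) and T = 341.6 (H_out = 5.835) on hF = 5.301 gives T ≈ 340.8 K, at which ψ = 0.14.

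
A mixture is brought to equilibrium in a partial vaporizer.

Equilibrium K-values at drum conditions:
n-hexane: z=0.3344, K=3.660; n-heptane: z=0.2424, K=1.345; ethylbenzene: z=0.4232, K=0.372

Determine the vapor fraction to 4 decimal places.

Let ψ = V/F and solve Σ zᵢ(Kᵢ−1)/(1+ψ(Kᵢ−1)) = 0.
g(0) = ΣzᵢKᵢ − 1 = 0.7074 and g(1) = 1 − Σzᵢ/Kᵢ = -0.4092, so a root lies in (0, 1).
Newton iteration, ψ⁰ = 0.5:
  ψ = 0.5000: g = 0.06567, g' = -0.8115 → ψ = 0.5809
  ψ = 0.5809: g = 0.00073, g' = -0.7989 → ψ = 0.5818
Converged at ψ = 0.5818.

ψ = 0.5818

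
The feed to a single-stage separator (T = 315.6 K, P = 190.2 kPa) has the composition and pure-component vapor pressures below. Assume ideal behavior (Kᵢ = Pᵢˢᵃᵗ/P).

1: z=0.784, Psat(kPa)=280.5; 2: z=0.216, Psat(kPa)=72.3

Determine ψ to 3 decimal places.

ψ = 0.810

Raoult's law: Kᵢ = Pᵢˢᵃᵗ/P = Pᵢˢᵃᵗ/190.2.
  K_1 = 280.5/190.2 = 1.47476, K_2 = 72.3/190.2 = 0.38013
Rachford–Rice: g(ψ) = Σ zᵢ(Kᵢ−1)/(1+ψ(Kᵢ−1)) = 0.
Check two-phase: ΣzᵢKᵢ = 1.238 > 1 and Σzᵢ/Kᵢ = 1.100 > 1, so g(0) = 0.238 > 0 and g(1) = -0.100 < 0.
Newton iteration, ψ⁰ = 0.38:
  ψ = 0.380: g = 0.1402, g' = -0.269 → ψ = 0.901
  ψ = 0.901: g = -0.0428, g' = -0.513 → ψ = 0.818
  ψ = 0.818: g = -0.0035, g' = -0.433 → ψ = 0.810
Converged at ψ = 0.810.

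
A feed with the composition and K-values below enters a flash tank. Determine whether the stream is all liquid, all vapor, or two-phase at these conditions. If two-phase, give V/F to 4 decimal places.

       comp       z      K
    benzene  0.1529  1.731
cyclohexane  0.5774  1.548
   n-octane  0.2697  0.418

two-phase, V/F = 0.7926

ΣzᵢKᵢ = 1.2712; Σzᵢ/Kᵢ = 1.1065.
Both exceed 1, so a two-phase solution exists.
Rachford–Rice: g(ψ) = Σ zᵢ(Kᵢ−1)/(1+ψ(Kᵢ−1)) = 0.
Newton iteration, ψ⁰ = 0.53:
  ψ = 0.5300: g = 0.09878, g' = -0.3376 → ψ = 0.8226
  ψ = 0.8226: g = -0.01323, g' = -0.4505 → ψ = 0.7932
  ψ = 0.7932: g = -0.00027, g' = -0.4322 → ψ = 0.7926
Converged at ψ = 0.7926.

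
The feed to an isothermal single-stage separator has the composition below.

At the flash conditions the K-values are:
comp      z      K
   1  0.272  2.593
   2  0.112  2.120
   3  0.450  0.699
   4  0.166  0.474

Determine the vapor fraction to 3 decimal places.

Rachford–Rice: g(ψ) = Σ zᵢ(Kᵢ−1)/(1+ψ(Kᵢ−1)) = 0.
Check two-phase: ΣzᵢKᵢ = 1.336 > 1 and Σzᵢ/Kᵢ = 1.152 > 1, so g(0) = 0.336 > 0 and g(1) = -0.152 < 0.
Newton iteration, ψ⁰ = 0.38:
  ψ = 0.380: g = 0.0958, g' = -0.461 → ψ = 0.588
  ψ = 0.588: g = 0.0084, g' = -0.392 → ψ = 0.609
Converged at ψ = 0.609.

ψ = 0.609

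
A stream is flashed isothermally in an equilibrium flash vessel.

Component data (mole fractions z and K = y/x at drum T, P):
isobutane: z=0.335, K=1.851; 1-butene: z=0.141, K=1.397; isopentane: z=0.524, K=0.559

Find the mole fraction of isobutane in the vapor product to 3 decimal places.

Material balance + equilibrium reduce to Σ zᵢ(Kᵢ−1)/(1+V/F(Kᵢ−1)) = 0.
Feasibility: ΣzᵢKᵢ = 1.110, Σzᵢ/Kᵢ = 1.219 — both > 1, two phases present.
Newton–Raphson from V/F = 0.5:
  V/F = 0.500: g = -0.0498, g' = -0.303 → V/F = 0.336
  V/F = 0.336: g = -0.0001, g' = -0.304 → V/F = 0.335
Converged at V/F = 0.335.
Compositions from xᵢ = zᵢ/(1+V/F(Kᵢ−1)), yᵢ = Kᵢxᵢ:
  isobutane: x = 0.261, y = 0.482
  1-butene: x = 0.124, y = 0.174
  isopentane: x = 0.615, y = 0.344

y_isobutane = 0.482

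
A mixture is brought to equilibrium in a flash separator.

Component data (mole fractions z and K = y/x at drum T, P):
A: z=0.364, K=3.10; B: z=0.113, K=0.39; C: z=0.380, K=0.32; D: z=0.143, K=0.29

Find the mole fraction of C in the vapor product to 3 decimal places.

y_C = 0.145

Material balance + equilibrium reduce to Σ zᵢ(Kᵢ−1)/(1+ψ(Kᵢ−1)) = 0.
Feasibility: ΣzᵢKᵢ = 1.336, Σzᵢ/Kᵢ = 2.088 — both > 1, two phases present.
Newton iteration, ψ⁰ = 0.33:
  ψ = 0.330: g = -0.1006, g' = -1.041 → ψ = 0.233
  ψ = 0.233: g = 0.0037, g' = -1.132 → ψ = 0.237
Converged at ψ = 0.237.
Compositions from xᵢ = zᵢ/(1+ψ(Kᵢ−1)), yᵢ = Kᵢxᵢ:
  A: x = 0.243, y = 0.754
  B: x = 0.132, y = 0.052
  C: x = 0.453, y = 0.145
  D: x = 0.172, y = 0.050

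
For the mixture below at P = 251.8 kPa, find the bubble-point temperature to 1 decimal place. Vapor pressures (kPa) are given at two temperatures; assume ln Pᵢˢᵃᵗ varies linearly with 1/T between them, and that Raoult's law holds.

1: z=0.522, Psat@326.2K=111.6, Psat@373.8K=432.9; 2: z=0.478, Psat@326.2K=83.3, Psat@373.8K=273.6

T = 359.7 K

Bubble-point temperature: ΣzᵢPᵢˢᵃᵗ(T) = P. Interpolate ln Pᵢˢᵃᵗ = aᵢ + bᵢ/T.
  T = 326.2 K: ΣzᵢPᵢˢᵃᵗ = 98.07 kPa
  T = 373.8 K: ΣzᵢPᵢˢᵃᵗ = 356.75 kPa
  T = 350.0 K: ΣzᵢPᵢˢᵃᵗ = 195.29 kPa
  T = 361.9 K: ΣzᵢPᵢˢᵃᵗ = 266.53 kPa
  T = 355.9 K: ΣzᵢPᵢˢᵃᵗ = 228.43 kPa
  T = 358.9 K: ΣzᵢPᵢˢᵃᵗ = 246.90 kPa
  T = 360.4 K: ΣzᵢPᵢˢᵃᵗ = 256.57 kPa
Interpolating between 358.9 K and 360.4 K gives T ≈ 359.7 K.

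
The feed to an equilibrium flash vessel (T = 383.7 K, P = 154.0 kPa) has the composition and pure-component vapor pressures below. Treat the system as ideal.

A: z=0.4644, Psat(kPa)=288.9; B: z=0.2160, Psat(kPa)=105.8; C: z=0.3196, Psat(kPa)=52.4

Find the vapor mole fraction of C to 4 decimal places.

y_C = 0.1320

Raoult's law: Kᵢ = Pᵢˢᵃᵗ/P = Pᵢˢᵃᵗ/154.0.
  K_A = 288.9/154.0 = 1.875974, K_B = 105.8/154.0 = 0.687013, K_C = 52.4/154.0 = 0.340260
Newton iteration, ψ⁰ = 0.5:
  ψ = 0.5000: g = -0.11190, g' = -0.5118 → ψ = 0.2814
  ψ = 0.2814: g = -0.00669, g' = -0.4646 → ψ = 0.2670
Converged at ψ = 0.2670.
Compositions from xᵢ = zᵢ/(1+ψ(Kᵢ−1)), yᵢ = Kᵢxᵢ:
  A: x = 0.3764, y = 0.7061
  B: x = 0.2357, y = 0.1619
  C: x = 0.3879, y = 0.1320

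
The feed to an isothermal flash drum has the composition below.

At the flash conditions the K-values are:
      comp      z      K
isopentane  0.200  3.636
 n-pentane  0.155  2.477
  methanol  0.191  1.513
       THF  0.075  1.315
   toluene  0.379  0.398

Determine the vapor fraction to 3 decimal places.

Newton–Raphson from ψ = 0.5:
  ψ = 0.500: g = 0.1311, g' = -0.689 → ψ = 0.690
  ψ = 0.690: g = 0.0017, g' = -0.692 → ψ = 0.693
Converged at ψ = 0.693.

ψ = 0.693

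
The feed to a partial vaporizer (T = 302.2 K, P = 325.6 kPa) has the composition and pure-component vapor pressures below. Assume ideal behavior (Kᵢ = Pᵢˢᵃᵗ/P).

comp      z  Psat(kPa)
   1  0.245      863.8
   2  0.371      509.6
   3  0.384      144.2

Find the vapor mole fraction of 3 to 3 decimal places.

y_3 = 0.273

Raoult's law: Kᵢ = Pᵢˢᵃᵗ/P = Pᵢˢᵃᵗ/325.6.
  K_1 = 863.8/325.6 = 2.65295, K_2 = 509.6/325.6 = 1.56511, K_3 = 144.2/325.6 = 0.44287
Let β = V/F and solve Σ zᵢ(Kᵢ−1)/(1+β(Kᵢ−1)) = 0.
g(0) = ΣzᵢKᵢ − 1 = 0.401 and g(1) = 1 − Σzᵢ/Kᵢ = -0.196, so a root lies in (0, 1).
Newton–Raphson from β = 0.51:
  β = 0.510: g = 0.0836, g' = -0.501 → β = 0.677
  β = 0.677: g = -0.0007, g' = -0.518 → β = 0.676
Converged at β = 0.676.
Compositions from xᵢ = zᵢ/(1+β(Kᵢ−1)), yᵢ = Kᵢxᵢ:
  1: x = 0.116, y = 0.307
  2: x = 0.268, y = 0.420
  3: x = 0.616, y = 0.273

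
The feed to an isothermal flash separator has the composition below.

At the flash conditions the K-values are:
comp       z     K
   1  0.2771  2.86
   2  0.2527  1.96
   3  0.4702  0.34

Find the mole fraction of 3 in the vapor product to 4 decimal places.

Material balance + equilibrium reduce to Σ zᵢ(Kᵢ−1)/(1+ψ(Kᵢ−1)) = 0.
Feasibility: ΣzᵢKᵢ = 1.4477, Σzᵢ/Kᵢ = 1.6088 — both > 1, two phases present.
Newton–Raphson from ψ = 0.5:
  ψ = 0.5000: g = -0.03222, g' = -0.8200 → ψ = 0.4607
  ψ = 0.4607: g = -0.00016, g' = -0.8129 → ψ = 0.4605
Converged at ψ = 0.4605.
Compositions from xᵢ = zᵢ/(1+ψ(Kᵢ−1)), yᵢ = Kᵢxᵢ:
  1: x = 0.1493, y = 0.4269
  2: x = 0.1752, y = 0.3435
  3: x = 0.6755, y = 0.2297

y_3 = 0.2297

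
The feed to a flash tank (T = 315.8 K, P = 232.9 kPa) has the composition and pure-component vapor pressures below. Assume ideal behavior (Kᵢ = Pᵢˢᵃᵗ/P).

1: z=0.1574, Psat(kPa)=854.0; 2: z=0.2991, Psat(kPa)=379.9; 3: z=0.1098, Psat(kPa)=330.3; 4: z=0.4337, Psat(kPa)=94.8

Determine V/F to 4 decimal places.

V/F = 0.4930

Raoult's law: Kᵢ = Pᵢˢᵃᵗ/P = Pᵢˢᵃᵗ/232.9.
  K_1 = 854.0/232.9 = 3.666810, K_2 = 379.9/232.9 = 1.631172, K_3 = 330.3/232.9 = 1.418205, K_4 = 94.8/232.9 = 0.407042
Material balance + equilibrium reduce to Σ zᵢ(Kᵢ−1)/(1+V/F(Kᵢ−1)) = 0.
Check two-phase: ΣzᵢKᵢ = 1.3973 > 1 and Σzᵢ/Kᵢ = 1.3692 > 1, so g(0) = 0.3973 > 0 and g(1) = -0.3692 < 0.
Iterate (Newton) starting at V/F = 0.42:
  V/F = 0.4200: g = 0.04383, g' = -0.6078 → V/F = 0.4921
  V/F = 0.4921: g = 0.00053, g' = -0.5960 → V/F = 0.4930
Converged at V/F = 0.4930.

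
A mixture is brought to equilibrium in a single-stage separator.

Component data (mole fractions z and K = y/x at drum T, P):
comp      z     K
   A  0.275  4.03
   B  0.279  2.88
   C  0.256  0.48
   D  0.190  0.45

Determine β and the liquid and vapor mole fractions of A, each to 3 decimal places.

β = 0.850, x_A = 0.077, y_A = 0.310

Let β = V/F and solve Σ zᵢ(Kᵢ−1)/(1+β(Kᵢ−1)) = 0.
g(0) = ΣzᵢKᵢ − 1 = 1.120 and g(1) = 1 − Σzᵢ/Kᵢ = -0.121, so a root lies in (0, 1).
Iterate (Newton) starting at β = 0.58:
  β = 0.580: g = 0.2090, g' = -0.824 → β = 0.834
  β = 0.834: g = 0.0125, g' = -0.764 → β = 0.850
Converged at β = 0.850.
Compositions from xᵢ = zᵢ/(1+β(Kᵢ−1)), yᵢ = Kᵢxᵢ:
  A: x = 0.077, y = 0.310
  B: x = 0.107, y = 0.309
  C: x = 0.459, y = 0.220
  D: x = 0.357, y = 0.161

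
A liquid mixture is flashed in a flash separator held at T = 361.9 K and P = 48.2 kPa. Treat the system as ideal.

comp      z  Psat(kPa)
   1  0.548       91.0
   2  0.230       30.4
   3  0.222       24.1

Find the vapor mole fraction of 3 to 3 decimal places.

y_3 = 0.176

Raoult's law: Kᵢ = Pᵢˢᵃᵗ/P = Pᵢˢᵃᵗ/48.2.
  K_1 = 91.0/48.2 = 1.88797, K_2 = 30.4/48.2 = 0.63071, K_3 = 24.1/48.2 = 0.50000
Iterate (Newton) starting at V/F = 0.61:
  V/F = 0.610: g = 0.0463, g' = -0.349 → V/F = 0.743
  V/F = 0.743: g = -0.0004, g' = -0.357 → V/F = 0.742
Converged at V/F = 0.742.
Compositions from xᵢ = zᵢ/(1+V/F(Kᵢ−1)), yᵢ = Kᵢxᵢ:
  1: x = 0.330, y = 0.624
  2: x = 0.317, y = 0.200
  3: x = 0.353, y = 0.176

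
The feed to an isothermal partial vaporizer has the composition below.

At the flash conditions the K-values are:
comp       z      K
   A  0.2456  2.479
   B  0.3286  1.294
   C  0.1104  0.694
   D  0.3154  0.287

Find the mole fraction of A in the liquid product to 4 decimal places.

Iterate (Newton) starting at β = 0.66:
  β = 0.6600: g = -0.20238, g' = -0.7458 → β = 0.3886
  β = 0.3886: g = -0.03206, g' = -0.5596 → β = 0.3314
  β = 0.3314: g = -0.00023, g' = -0.5532 → β = 0.3309
Converged at β = 0.3309.
Compositions from xᵢ = zᵢ/(1+β(Kᵢ−1)), yᵢ = Kᵢxᵢ:
  A: x = 0.1649, y = 0.4088
  B: x = 0.2995, y = 0.3875
  C: x = 0.1228, y = 0.0853
  D: x = 0.4128, y = 0.1185

x_A = 0.1649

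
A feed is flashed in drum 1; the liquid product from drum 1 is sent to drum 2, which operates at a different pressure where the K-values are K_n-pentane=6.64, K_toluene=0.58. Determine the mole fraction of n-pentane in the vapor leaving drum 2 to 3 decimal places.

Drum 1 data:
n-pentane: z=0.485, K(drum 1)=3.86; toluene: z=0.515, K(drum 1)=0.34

y_n-pentane (drum 2) = 0.460

Drum 1:
Rachford–Rice: g(ψ₁) = Σ zᵢ(Kᵢ−1)/(1+ψ₁(Kᵢ−1)) = 0.
Check two-phase: ΣzᵢKᵢ = 2.047 > 1 and Σzᵢ/Kᵢ = 1.640 > 1, so g(0) = 1.047 > 0 and g(1) = -0.640 < 0.
Newton–Raphson from ψ₁ = 0.5:
  ψ₁ = 0.500: g = 0.0635, g' = -1.172 → ψ₁ = 0.554
  ψ₁ = 0.554: g = 0.0007, g' = -1.151 → ψ₁ = 0.555
Converged at ψ₁ = 0.555.
Drum-1 compositions:
  n-pentane: x = 0.187, y = 0.724
  toluene: x = 0.813, y = 0.276
Drum-2 feed = drum-1 liquid: z₂ = (0.1875, 0.8125).
Drum 2:
Newton iteration, ψ₂⁰ = 0.66:
  ψ₂ = 0.660: g = -0.2482, g' = -0.542 → ψ₂ = 0.202
  ψ₂ = 0.202: g = 0.1216, g' = -1.475 → ψ₂ = 0.284
  ψ₂ = 0.284: g = 0.0186, g' = -1.065 → ψ₂ = 0.302
Converged at ψ₂ = 0.302.
  n-pentane: x = 0.069, y = 0.460
  toluene: x = 0.931, y = 0.540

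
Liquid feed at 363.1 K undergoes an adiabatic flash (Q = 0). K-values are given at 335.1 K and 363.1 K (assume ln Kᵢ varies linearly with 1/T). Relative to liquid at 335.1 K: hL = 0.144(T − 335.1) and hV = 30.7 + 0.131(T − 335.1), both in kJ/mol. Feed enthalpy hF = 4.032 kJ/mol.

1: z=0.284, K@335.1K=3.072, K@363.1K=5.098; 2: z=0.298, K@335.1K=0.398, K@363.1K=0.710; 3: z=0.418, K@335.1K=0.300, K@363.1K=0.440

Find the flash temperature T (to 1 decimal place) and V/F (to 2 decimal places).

Adiabatic flash: solve Rachford–Rice at each trial T, then check hF = ψ·hV(T) + (1−ψ)·hL(T).
  T = 335.1 K: K = (3.072, 0.398, 0.300), RR gives ψ = 0.085, H_out = 2.613 kJ/mol
  T = 363.1 K: K = (5.098, 0.710, 0.440), RR gives ψ = 0.446, H_out = 17.573 kJ/mol
  T = 349.1 K: K = (3.998, 0.538, 0.366), RR gives ψ = 0.264, H_out = 10.077 kJ/mol
  T = 342.1 K: K = (3.514, 0.464, 0.332), RR gives ψ = 0.178, H_out = 6.452 kJ/mol
  T = 338.6 K: K = (3.288, 0.430, 0.316), RR gives ψ = 0.133, H_out = 4.576 kJ/mol
  T = 336.9 K: K = (3.182, 0.414, 0.308), RR gives ψ = 0.110, H_out = 3.635 kJ/mol
Linear interpolation between T = 336.9 (H_out = 3.635) and T = 338.6 (H_out = 4.576) on hF = 4.032 gives T ≈ 337.6 K, at which ψ = 0.12.

T = 337.6 K, V/F = 0.12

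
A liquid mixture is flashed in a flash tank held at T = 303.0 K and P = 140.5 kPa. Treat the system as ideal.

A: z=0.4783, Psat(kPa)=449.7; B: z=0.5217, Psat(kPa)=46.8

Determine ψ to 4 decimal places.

Raoult's law: Kᵢ = Pᵢˢᵃᵗ/P = Pᵢˢᵃᵗ/140.5.
  K_A = 449.7/140.5 = 3.200712, K_B = 46.8/140.5 = 0.333096
Rachford–Rice: g(ψ) = Σ zᵢ(Kᵢ−1)/(1+ψ(Kᵢ−1)) = 0.
Feasibility: ΣzᵢKᵢ = 1.7047, Σzᵢ/Kᵢ = 1.7157 — both > 1, two phases present.
Binary case is linear: z₁(K₁−1)(1+ψ(K₂−1)) + z₂(K₂−1)(1+ψ(K₁−1)) = 0
⇒ ψ = [z₁(K₁−1)+z₂(K₂−1)] / [−(K₁−1)(K₂−1)] = 0.70468/1.46766 = 0.4801

ψ = 0.4801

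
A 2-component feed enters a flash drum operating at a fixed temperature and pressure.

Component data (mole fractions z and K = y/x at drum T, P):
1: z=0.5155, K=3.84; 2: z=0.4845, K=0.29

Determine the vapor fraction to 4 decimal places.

Material balance + equilibrium reduce to Σ zᵢ(Kᵢ−1)/(1+ψ(Kᵢ−1)) = 0.
Feasibility: ΣzᵢKᵢ = 2.1200, Σzᵢ/Kᵢ = 1.8049 — both > 1, two phases present.
Binary case is linear: z₁(K₁−1)(1+ψ(K₂−1)) + z₂(K₂−1)(1+ψ(K₁−1)) = 0
⇒ ψ = [z₁(K₁−1)+z₂(K₂−1)] / [−(K₁−1)(K₂−1)] = 1.12002/2.01640 = 0.5555

ψ = 0.5555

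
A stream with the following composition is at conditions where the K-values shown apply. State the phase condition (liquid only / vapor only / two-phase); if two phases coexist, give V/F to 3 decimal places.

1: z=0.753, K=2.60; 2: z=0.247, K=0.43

ΣzᵢKᵢ = 2.064; Σzᵢ/Kᵢ = 0.864.
Since Σzᵢ/Kᵢ < 1 the mixture is above its dew point — single vapor phase.

vapor only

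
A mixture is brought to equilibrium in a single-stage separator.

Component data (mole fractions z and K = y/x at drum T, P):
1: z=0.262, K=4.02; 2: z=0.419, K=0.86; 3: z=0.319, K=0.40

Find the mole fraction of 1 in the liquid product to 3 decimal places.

Rachford–Rice: g(β) = Σ zᵢ(Kᵢ−1)/(1+β(Kᵢ−1)) = 0.
Feasibility: ΣzᵢKᵢ = 1.541, Σzᵢ/Kᵢ = 1.350 — both > 1, two phases present.
Newton iteration, β⁰ = 0.5:
  β = 0.500: g = -0.0213, g' = -0.623 → β = 0.466
Converged at β = 0.466.
Compositions from xᵢ = zᵢ/(1+β(Kᵢ−1)), yᵢ = Kᵢxᵢ:
  1: x = 0.109, y = 0.437
  2: x = 0.448, y = 0.386
  3: x = 0.443, y = 0.177

x_1 = 0.109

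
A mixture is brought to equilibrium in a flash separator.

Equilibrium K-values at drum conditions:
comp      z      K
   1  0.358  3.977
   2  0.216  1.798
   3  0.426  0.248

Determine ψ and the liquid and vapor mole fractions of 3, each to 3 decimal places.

ψ = 0.532, x_3 = 0.710, y_3 = 0.176

Let ψ = V/F and solve Σ zᵢ(Kᵢ−1)/(1+ψ(Kᵢ−1)) = 0.
Check two-phase: ΣzᵢKᵢ = 1.918 > 1 and Σzᵢ/Kᵢ = 1.928 > 1, so g(0) = 0.918 > 0 and g(1) = -0.928 < 0.
Newton–Raphson from ψ = 0.5:
  ψ = 0.500: g = 0.0381, g' = -1.201 → ψ = 0.532
Converged at ψ = 0.532.
Compositions from xᵢ = zᵢ/(1+ψ(Kᵢ−1)), yᵢ = Kᵢxᵢ:
  1: x = 0.139, y = 0.551
  2: x = 0.152, y = 0.273
  3: x = 0.710, y = 0.176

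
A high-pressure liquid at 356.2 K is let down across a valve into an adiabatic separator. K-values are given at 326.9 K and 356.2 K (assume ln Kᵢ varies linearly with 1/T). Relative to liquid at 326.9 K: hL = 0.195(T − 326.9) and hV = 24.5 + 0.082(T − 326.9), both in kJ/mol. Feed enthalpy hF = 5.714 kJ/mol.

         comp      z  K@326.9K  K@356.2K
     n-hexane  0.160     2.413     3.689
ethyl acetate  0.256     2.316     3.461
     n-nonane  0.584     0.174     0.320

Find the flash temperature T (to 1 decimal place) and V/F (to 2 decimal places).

T = 335.2 K, V/F = 0.17

Adiabatic flash: solve Rachford–Rice at each trial T, then check hF = ψ·hV(T) + (1−ψ)·hL(T).
  T = 326.9 K: K = (2.413, 2.316, 0.174), RR gives ψ = 0.072, H_out = 1.765 kJ/mol
  T = 356.2 K: K = (3.689, 3.461, 0.320), RR gives ψ = 0.382, H_out = 13.817 kJ/mol
  T = 341.5 K: K = (3.009, 2.854, 0.239), RR gives ψ = 0.241, H_out = 8.357 kJ/mol
  T = 334.2 K: K = (2.701, 2.577, 0.205), RR gives ψ = 0.163, H_out = 5.291 kJ/mol
  T = 337.9 K: K = (2.854, 2.715, 0.221), RR gives ψ = 0.204, H_out = 6.890 kJ/mol
  T = 336.0 K: K = (2.775, 2.644, 0.213), RR gives ψ = 0.184, H_out = 6.082 kJ/mol
Linear interpolation between T = 334.2 (H_out = 5.291) and T = 336.0 (H_out = 6.082) on hF = 5.714 gives T ≈ 335.2 K, at which ψ = 0.17.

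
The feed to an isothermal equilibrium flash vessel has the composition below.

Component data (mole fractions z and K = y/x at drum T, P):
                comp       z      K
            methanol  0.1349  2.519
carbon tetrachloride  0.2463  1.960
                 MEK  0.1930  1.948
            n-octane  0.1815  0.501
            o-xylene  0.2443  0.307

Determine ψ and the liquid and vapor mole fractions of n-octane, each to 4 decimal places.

Material balance + equilibrium reduce to Σ zᵢ(Kᵢ−1)/(1+ψ(Kᵢ−1)) = 0.
Feasibility: ΣzᵢKᵢ = 1.3645, Σzᵢ/Kᵢ = 1.4363 — both > 1, two phases present.
Newton–Raphson from ψ = 0.41:
  ψ = 0.4100: g = 0.07733, g' = -0.6254 → ψ = 0.5337
  ψ = 0.5337: g = -0.00108, g' = -0.6501 → ψ = 0.5320
Converged at ψ = 0.5320.
Compositions from xᵢ = zᵢ/(1+ψ(Kᵢ−1)), yᵢ = Kᵢxᵢ:
  methanol: x = 0.0746, y = 0.1879
  carbon tetrachloride: x = 0.1630, y = 0.3195
  MEK: x = 0.1283, y = 0.2499
  n-octane: x = 0.2471, y = 0.1238
  o-xylene: x = 0.3870, y = 0.1188

ψ = 0.5320, x_n-octane = 0.2471, y_n-octane = 0.1238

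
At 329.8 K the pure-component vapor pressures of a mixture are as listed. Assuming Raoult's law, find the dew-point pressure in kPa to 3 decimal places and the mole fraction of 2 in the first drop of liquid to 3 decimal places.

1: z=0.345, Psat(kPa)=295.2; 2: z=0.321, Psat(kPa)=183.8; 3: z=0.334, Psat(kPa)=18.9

Pdew = 48.574 kPa, x_2 = 0.085

At the dew point ψ → 1, so Σzᵢ/Kᵢ = 1 with Kᵢ = Pᵢˢᵃᵗ/P ⇒ 1/P = Σzᵢ/Pᵢˢᵃᵗ.
1/P = 0.345/295.2 + 0.321/183.8 + 0.334/18.9 = 0.020587 ⇒ P = 48.574 kPa
xᵢ = zᵢP/Pᵢˢᵃᵗ ⇒ x_2 = 0.321·48.574/183.8 = 0.085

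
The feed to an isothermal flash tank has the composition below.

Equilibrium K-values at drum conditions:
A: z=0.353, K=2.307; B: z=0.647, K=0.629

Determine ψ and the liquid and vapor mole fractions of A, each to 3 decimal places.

ψ = 0.456, x_A = 0.221, y_A = 0.510

Binary case is linear: z₁(K₁−1)(1+ψ(K₂−1)) + z₂(K₂−1)(1+ψ(K₁−1)) = 0
⇒ ψ = [z₁(K₁−1)+z₂(K₂−1)] / [−(K₁−1)(K₂−1)] = 0.2213/0.4849 = 0.456
Compositions from xᵢ = zᵢ/(1+ψ(Kᵢ−1)), yᵢ = Kᵢxᵢ:
  A: x = 0.221, y = 0.510
  B: x = 0.779, y = 0.490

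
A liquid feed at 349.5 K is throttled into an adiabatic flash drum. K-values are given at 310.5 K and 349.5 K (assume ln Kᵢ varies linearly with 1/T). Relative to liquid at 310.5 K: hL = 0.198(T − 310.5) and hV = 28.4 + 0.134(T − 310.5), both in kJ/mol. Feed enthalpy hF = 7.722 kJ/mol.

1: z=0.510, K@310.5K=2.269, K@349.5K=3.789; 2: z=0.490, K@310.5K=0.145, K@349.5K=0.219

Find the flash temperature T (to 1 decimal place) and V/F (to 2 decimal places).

T = 314.1 K, V/F = 0.25

Adiabatic flash: solve Rachford–Rice at each trial T, then check hF = ψ·hV(T) + (1−ψ)·hL(T).
  T = 310.5 K: K = (2.269, 0.145), RR gives ψ = 0.210, H_out = 5.974 kJ/mol
  T = 349.5 K: K = (3.789, 0.219), RR gives ψ = 0.477, H_out = 20.086 kJ/mol
  T = 330.0 K: K = (2.977, 0.180), RR gives ψ = 0.374, H_out = 14.026 kJ/mol
  T = 320.2 K: K = (2.608, 0.162), RR gives ψ = 0.304, H_out = 10.365 kJ/mol
  T = 315.4 K: K = (2.437, 0.154), RR gives ψ = 0.262, H_out = 8.315 kJ/mol
  T = 312.9 K: K = (2.350, 0.149), RR gives ψ = 0.237, H_out = 7.157 kJ/mol
  T = 314.1 K: K = (2.392, 0.151), RR gives ψ = 0.249, H_out = 7.722 kJ/mol
Linear interpolation between T = 314.1 (H_out = 7.722) and T = 315.4 (H_out = 8.315) on hF = 7.722 gives T ≈ 314.1 K, at which ψ = 0.25.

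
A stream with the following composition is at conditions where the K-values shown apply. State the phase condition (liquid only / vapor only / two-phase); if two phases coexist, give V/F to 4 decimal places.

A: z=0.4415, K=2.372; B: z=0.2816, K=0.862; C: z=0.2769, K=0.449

ΣzᵢKᵢ = 1.4143; Σzᵢ/Kᵢ = 1.1295.
Both exceed 1, so a two-phase solution exists.
Material balance + equilibrium reduce to Σ zᵢ(Kᵢ−1)/(1+ψ(Kᵢ−1)) = 0.
Iterate (Newton) starting at ψ = 0.4:
  ψ = 0.4000: g = 0.15426, g' = -0.4908 → ψ = 0.7143
  ψ = 0.7143: g = 0.01121, g' = -0.4472 → ψ = 0.7394
  ψ = 0.7394: g = -0.00004, g' = -0.4508 → ψ = 0.7393
Converged at ψ = 0.7393.

two-phase, V/F = 0.7393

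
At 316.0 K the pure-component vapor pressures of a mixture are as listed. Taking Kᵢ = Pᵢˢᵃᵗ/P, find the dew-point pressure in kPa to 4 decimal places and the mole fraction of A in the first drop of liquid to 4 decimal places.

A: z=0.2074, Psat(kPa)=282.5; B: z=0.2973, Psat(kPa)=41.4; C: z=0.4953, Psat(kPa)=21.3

At the dew point ψ → 1, so Σzᵢ/Kᵢ = 1 with Kᵢ = Pᵢˢᵃᵗ/P ⇒ 1/P = Σzᵢ/Pᵢˢᵃᵗ.
1/P = 0.2074/282.5 + 0.2973/41.4 + 0.4953/21.3 = 0.0311688 ⇒ P = 32.0833 kPa
xᵢ = zᵢP/Pᵢˢᵃᵗ ⇒ x_A = 0.2074·32.0833/282.5 = 0.0236

Pdew = 32.0833 kPa, x_A = 0.0236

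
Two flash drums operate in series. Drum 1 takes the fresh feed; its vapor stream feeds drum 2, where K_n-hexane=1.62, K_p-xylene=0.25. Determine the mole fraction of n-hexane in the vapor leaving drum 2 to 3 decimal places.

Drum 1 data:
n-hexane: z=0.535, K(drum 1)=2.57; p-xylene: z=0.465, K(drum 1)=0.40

Drum 1:
Rachford–Rice: g(ψ₁) = Σ zᵢ(Kᵢ−1)/(1+ψ₁(Kᵢ−1)) = 0.
Feasibility: ΣzᵢKᵢ = 1.561, Σzᵢ/Kᵢ = 1.371 — both > 1, two phases present.
Binary case is linear: z₁(K₁−1)(1+ψ₁(K₂−1)) + z₂(K₂−1)(1+ψ₁(K₁−1)) = 0
⇒ ψ₁ = [z₁(K₁−1)+z₂(K₂−1)] / [−(K₁−1)(K₂−1)] = 0.5609/0.9420 = 0.595
Drum-1 compositions:
  n-hexane: x = 0.276, y = 0.711
  p-xylene: x = 0.724, y = 0.289
Drum-2 feed = drum-1 vapor: z₂ = (0.7106, 0.2894).
Drum 2:
Material balance + equilibrium reduce to Σ zᵢ(Kᵢ−1)/(1+ψ₂(Kᵢ−1)) = 0.
g(0) = ΣzᵢKᵢ − 1 = 0.224 and g(1) = 1 − Σzᵢ/Kᵢ = -0.596, so a root lies in (0, 1).
Binary case is linear: z₁(K₁−1)(1+ψ₂(K₂−1)) + z₂(K₂−1)(1+ψ₂(K₁−1)) = 0
⇒ ψ₂ = [z₁(K₁−1)+z₂(K₂−1)] / [−(K₁−1)(K₂−1)] = 0.2235/0.4650 = 0.481
  n-hexane: x = 0.547, y = 0.887
  p-xylene: x = 0.453, y = 0.113

y_n-hexane (drum 2) = 0.887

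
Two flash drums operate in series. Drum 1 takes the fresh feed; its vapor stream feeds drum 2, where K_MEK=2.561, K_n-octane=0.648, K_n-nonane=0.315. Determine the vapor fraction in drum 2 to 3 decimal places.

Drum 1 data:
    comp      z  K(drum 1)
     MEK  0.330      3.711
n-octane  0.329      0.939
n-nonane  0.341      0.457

Drum 1:
Iterate (Newton) starting at ψ₁ = 0.5:
  ψ₁ = 0.500: g = 0.1049, g' = -0.628 → ψ₁ = 0.667
  ψ₁ = 0.667: g = 0.0073, g' = -0.556 → ψ₁ = 0.680
Converged at ψ₁ = 0.680.
Drum-1 compositions:
  MEK: x = 0.116, y = 0.431
  n-octane: x = 0.343, y = 0.322
  n-nonane: x = 0.541, y = 0.247
Drum-2 feed = drum-1 vapor: z₂ = (0.4306, 0.3223, 0.2471).
Drum 2:
Material balance + equilibrium reduce to Σ zᵢ(Kᵢ−1)/(1+ψ₂(Kᵢ−1)) = 0.
Feasibility: ΣzᵢKᵢ = 1.389, Σzᵢ/Kᵢ = 1.450 — both > 1, two phases present.
Newton iteration, ψ₂⁰ = 0.5:
  ψ₂ = 0.500: g = -0.0176, g' = -0.658 → ψ₂ = 0.473
Converged at ψ₂ = 0.473.
  MEK: x = 0.248, y = 0.634
  n-octane: x = 0.387, y = 0.251
  n-nonane: x = 0.366, y = 0.115

V/F (drum 2) = 0.473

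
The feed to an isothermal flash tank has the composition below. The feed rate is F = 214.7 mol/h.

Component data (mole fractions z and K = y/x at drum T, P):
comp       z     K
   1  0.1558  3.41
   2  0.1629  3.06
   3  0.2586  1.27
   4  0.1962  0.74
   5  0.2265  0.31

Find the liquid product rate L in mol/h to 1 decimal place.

Material balance + equilibrium reduce to Σ zᵢ(Kᵢ−1)/(1+V/F(Kᵢ−1)) = 0.
g(0) = ΣzᵢKᵢ − 1 = 0.5736 and g(1) = 1 − Σzᵢ/Kᵢ = -0.2983, so a root lies in (0, 1).
Iterate (Newton) starting at V/F = 0.5:
  V/F = 0.5000: g = 0.09987, g' = -0.6374 → V/F = 0.6567
Converged at V/F = 0.6567.
Then V = V/F·F = 0.6567·214.7 = 141.0 mol/h and L = F − V = 73.7 mol/h.

L = 73.7 mol/h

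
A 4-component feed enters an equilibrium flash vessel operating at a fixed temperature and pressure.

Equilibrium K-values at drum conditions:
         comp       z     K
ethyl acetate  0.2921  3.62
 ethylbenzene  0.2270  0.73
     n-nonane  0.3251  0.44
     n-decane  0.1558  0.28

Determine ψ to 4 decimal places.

ψ = 0.2999

Iterate (Newton) starting at ψ = 0.5:
  ψ = 0.5000: g = -0.16769, g' = -0.7917 → ψ = 0.2882
  ψ = 0.2882: g = 0.01094, g' = -0.9440 → ψ = 0.2998
  ψ = 0.2998: g = 0.00010, g' = -0.9272 → ψ = 0.2999
Converged at ψ = 0.2999.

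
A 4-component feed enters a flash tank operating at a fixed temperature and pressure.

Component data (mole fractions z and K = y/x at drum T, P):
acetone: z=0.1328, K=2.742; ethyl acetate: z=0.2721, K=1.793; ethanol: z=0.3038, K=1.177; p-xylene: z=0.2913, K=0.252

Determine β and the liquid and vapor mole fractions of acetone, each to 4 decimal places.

β = 0.4667, x_acetone = 0.0732, y_acetone = 0.2008

Rachford–Rice: g(β) = Σ zᵢ(Kᵢ−1)/(1+β(Kᵢ−1)) = 0.
g(0) = ΣzᵢKᵢ − 1 = 0.2830 and g(1) = 1 − Σzᵢ/Kᵢ = -0.6143, so a root lies in (0, 1).
Newton iteration, β⁰ = 0.5:
  β = 0.5000: g = -0.02051, g' = -0.6268 → β = 0.4673
  β = 0.4673: g = -0.00034, g' = -0.6069 → β = 0.4667
Converged at β = 0.4667.
Compositions from xᵢ = zᵢ/(1+β(Kᵢ−1)), yᵢ = Kᵢxᵢ:
  acetone: x = 0.0732, y = 0.2008
  ethyl acetate: x = 0.1986, y = 0.3561
  ethanol: x = 0.2806, y = 0.3303
  p-xylene: x = 0.4475, y = 0.1128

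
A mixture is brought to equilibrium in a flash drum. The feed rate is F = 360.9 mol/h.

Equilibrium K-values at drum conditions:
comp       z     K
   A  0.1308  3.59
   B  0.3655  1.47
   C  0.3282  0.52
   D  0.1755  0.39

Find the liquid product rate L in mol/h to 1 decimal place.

L = 234.8 mol/h

Rachford–Rice: g(V/F) = Σ zᵢ(Kᵢ−1)/(1+V/F(Kᵢ−1)) = 0.
Check two-phase: ΣzᵢKᵢ = 1.2460 > 1 and Σzᵢ/Kᵢ = 1.3662 > 1, so g(0) = 0.2460 > 0 and g(1) = -0.3662 < 0.
Newton–Raphson from V/F = 0.5:
  V/F = 0.5000: g = -0.07461, g' = -0.4856 → V/F = 0.3464
  V/F = 0.3464: g = 0.00163, g' = -0.5173 → V/F = 0.3495
Converged at V/F = 0.3495.
Then V = V/F·F = 0.3495·360.9 = 126.1 mol/h and L = F − V = 234.8 mol/h.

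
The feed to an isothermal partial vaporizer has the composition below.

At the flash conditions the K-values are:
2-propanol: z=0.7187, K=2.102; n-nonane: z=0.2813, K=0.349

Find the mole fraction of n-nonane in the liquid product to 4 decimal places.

x_n-nonane = 0.6286

Let β = V/F and solve Σ zᵢ(Kᵢ−1)/(1+β(Kᵢ−1)) = 0.
g(0) = ΣzᵢKᵢ − 1 = 0.6089 and g(1) = 1 − Σzᵢ/Kᵢ = -0.1479, so a root lies in (0, 1).
Binary case is linear: z₁(K₁−1)(1+β(K₂−1)) + z₂(K₂−1)(1+β(K₁−1)) = 0
⇒ β = [z₁(K₁−1)+z₂(K₂−1)] / [−(K₁−1)(K₂−1)] = 0.60888/0.71740 = 0.8487
Compositions from xᵢ = zᵢ/(1+β(Kᵢ−1)), yᵢ = Kᵢxᵢ:
  2-propanol: x = 0.3714, y = 0.7806
  n-nonane: x = 0.6286, y = 0.2194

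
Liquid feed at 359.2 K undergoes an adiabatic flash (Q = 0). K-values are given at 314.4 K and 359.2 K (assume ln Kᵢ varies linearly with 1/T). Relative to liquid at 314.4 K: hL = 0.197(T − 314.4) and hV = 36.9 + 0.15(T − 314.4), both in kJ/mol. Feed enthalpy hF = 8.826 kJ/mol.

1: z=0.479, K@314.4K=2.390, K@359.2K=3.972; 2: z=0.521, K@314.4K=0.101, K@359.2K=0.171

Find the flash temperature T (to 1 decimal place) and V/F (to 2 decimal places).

Adiabatic flash: solve Rachford–Rice at each trial T, then check hF = ψ·hV(T) + (1−ψ)·hL(T).
  T = 314.4 K: K = (2.390, 0.101), RR gives ψ = 0.158, H_out = 5.830 kJ/mol
  T = 359.2 K: K = (3.972, 0.171), RR gives ψ = 0.403, H_out = 22.830 kJ/mol
  T = 336.8 K: K = (3.134, 0.134), RR gives ψ = 0.309, H_out = 15.481 kJ/mol
  T = 325.6 K: K = (2.749, 0.117), RR gives ψ = 0.245, H_out = 11.101 kJ/mol
  T = 320.0 K: K = (2.567, 0.109), RR gives ψ = 0.205, H_out = 8.609 kJ/mol
  T = 322.8 K: K = (2.657, 0.113), RR gives ψ = 0.225, H_out = 9.886 kJ/mol
  T = 321.4 K: K = (2.612, 0.111), RR gives ψ = 0.215, H_out = 9.256 kJ/mol
Linear interpolation between T = 320.0 (H_out = 8.609) and T = 321.4 (H_out = 9.256) on hF = 8.826 gives T ≈ 320.5 K, at which ψ = 0.21.

T = 320.5 K, V/F = 0.21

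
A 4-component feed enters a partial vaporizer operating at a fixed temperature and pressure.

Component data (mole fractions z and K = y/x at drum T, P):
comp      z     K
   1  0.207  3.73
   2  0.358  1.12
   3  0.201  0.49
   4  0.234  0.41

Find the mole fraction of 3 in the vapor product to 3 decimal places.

y_3 = 0.124

Newton iteration, ψ⁰ = 0.5:
  ψ = 0.500: g = -0.0540, g' = -0.538 → ψ = 0.400
  ψ = 0.400: g = 0.0017, g' = -0.579 → ψ = 0.403
Converged at ψ = 0.403.
Compositions from xᵢ = zᵢ/(1+ψ(Kᵢ−1)), yᵢ = Kᵢxᵢ:
  1: x = 0.099, y = 0.368
  2: x = 0.341, y = 0.382
  3: x = 0.253, y = 0.124
  4: x = 0.307, y = 0.126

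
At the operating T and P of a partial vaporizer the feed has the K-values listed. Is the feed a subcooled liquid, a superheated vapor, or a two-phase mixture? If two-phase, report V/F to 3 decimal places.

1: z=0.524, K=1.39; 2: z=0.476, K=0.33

subcooled liquid

ΣzᵢKᵢ = 0.885; Σzᵢ/Kᵢ = 1.819.
Since ΣzᵢKᵢ < 1 the mixture is below its bubble point — single liquid phase.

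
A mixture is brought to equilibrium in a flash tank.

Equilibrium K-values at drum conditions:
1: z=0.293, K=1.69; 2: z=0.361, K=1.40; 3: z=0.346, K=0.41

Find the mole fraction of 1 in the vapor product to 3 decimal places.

y_1 = 0.379

Rachford–Rice: g(V/F) = Σ zᵢ(Kᵢ−1)/(1+V/F(Kᵢ−1)) = 0.
Check two-phase: ΣzᵢKᵢ = 1.142 > 1 and Σzᵢ/Kᵢ = 1.275 > 1, so g(0) = 0.142 > 0 and g(1) = -0.275 < 0.
Newton–Raphson from V/F = 0.33:
  V/F = 0.330: g = 0.0387, g' = -0.323 → V/F = 0.450
  V/F = 0.450: g = -0.0012, g' = -0.346 → V/F = 0.446
Converged at V/F = 0.446.
Compositions from xᵢ = zᵢ/(1+V/F(Kᵢ−1)), yᵢ = Kᵢxᵢ:
  1: x = 0.224, y = 0.379
  2: x = 0.306, y = 0.429
  3: x = 0.470, y = 0.193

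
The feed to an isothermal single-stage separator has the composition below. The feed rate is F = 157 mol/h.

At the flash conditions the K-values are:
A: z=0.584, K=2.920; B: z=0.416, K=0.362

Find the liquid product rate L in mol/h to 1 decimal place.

Let β = V/F and solve Σ zᵢ(Kᵢ−1)/(1+β(Kᵢ−1)) = 0.
g(0) = ΣzᵢKᵢ − 1 = 0.856 and g(1) = 1 − Σzᵢ/Kᵢ = -0.349, so a root lies in (0, 1).
Binary case is linear: z₁(K₁−1)(1+β(K₂−1)) + z₂(K₂−1)(1+β(K₁−1)) = 0
⇒ β = [z₁(K₁−1)+z₂(K₂−1)] / [−(K₁−1)(K₂−1)] = 0.8559/1.2250 = 0.699
Then V = β·F = 0.6987·157 = 109.7 mol/h and L = F − V = 47.3 mol/h.

L = 47.3 mol/h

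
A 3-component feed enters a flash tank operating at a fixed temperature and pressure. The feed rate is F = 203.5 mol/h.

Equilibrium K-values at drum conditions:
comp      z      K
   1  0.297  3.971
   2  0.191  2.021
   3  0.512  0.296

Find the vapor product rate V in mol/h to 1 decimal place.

Let ψ = V/F and solve Σ zᵢ(Kᵢ−1)/(1+ψ(Kᵢ−1)) = 0.
Feasibility: ΣzᵢKᵢ = 1.717, Σzᵢ/Kᵢ = 1.899 — both > 1, two phases present.
Newton–Raphson from ψ = 0.67:
  ψ = 0.670: g = -0.2714, g' = -1.272 → ψ = 0.457
  ψ = 0.457: g = -0.0239, g' = -1.116 → ψ = 0.435
Converged at ψ = 0.435.
Then V = ψ·F = 0.4354·203.5 = 88.6 mol/h and L = F − V = 114.9 mol/h.

V = 88.6 mol/h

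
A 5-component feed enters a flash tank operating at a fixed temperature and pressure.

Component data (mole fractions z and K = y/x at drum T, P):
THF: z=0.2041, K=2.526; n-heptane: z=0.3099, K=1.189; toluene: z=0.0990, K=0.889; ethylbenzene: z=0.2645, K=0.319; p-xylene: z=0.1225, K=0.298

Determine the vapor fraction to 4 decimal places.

ψ = 0.1545

Newton–Raphson from ψ = 0.61:
  ψ = 0.6100: g = -0.25649, g' = -0.6814 → ψ = 0.2336
  ψ = 0.2336: g = -0.04263, g' = -0.5296 → ψ = 0.1531
  ψ = 0.1531: g = 0.00079, g' = -0.5527 → ψ = 0.1545
Converged at ψ = 0.1545.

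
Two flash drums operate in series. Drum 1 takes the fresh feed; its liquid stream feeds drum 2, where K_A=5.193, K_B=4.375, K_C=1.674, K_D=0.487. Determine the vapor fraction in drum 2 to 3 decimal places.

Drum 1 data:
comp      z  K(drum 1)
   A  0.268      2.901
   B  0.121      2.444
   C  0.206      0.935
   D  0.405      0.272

Drum 1:
Rachford–Rice: g(ψ₁) = Σ zᵢ(Kᵢ−1)/(1+ψ₁(Kᵢ−1)) = 0.
Feasibility: ΣzᵢKᵢ = 1.376, Σzᵢ/Kᵢ = 1.851 — both > 1, two phases present.
Newton–Raphson from ψ₁ = 0.5:
  ψ₁ = 0.500: g = -0.1148, g' = -0.871 → ψ₁ = 0.368
  ψ₁ = 0.368: g = -0.0028, g' = -0.844 → ψ₁ = 0.365
Converged at ψ₁ = 0.365.
Drum-1 compositions:
  A: x = 0.158, y = 0.459
  B: x = 0.079, y = 0.194
  C: x = 0.211, y = 0.197
  D: x = 0.552, y = 0.150
Drum-2 feed = drum-1 liquid: z₂ = (0.1582, 0.0792, 0.2110, 0.5515).
Drum 2:
Material balance + equilibrium reduce to Σ zᵢ(Kᵢ−1)/(1+ψ₂(Kᵢ−1)) = 0.
Check two-phase: ΣzᵢKᵢ = 1.790 > 1 and Σzᵢ/Kᵢ = 1.307 > 1, so g(0) = 0.790 > 0 and g(1) = -0.307 < 0.
Newton–Raphson from ψ₂ = 0.5:
  ψ₂ = 0.500: g = 0.0396, g' = -0.731 → ψ₂ = 0.554
  ψ₂ = 0.554: g = 0.0010, g' = -0.696 → ψ₂ = 0.556
Converged at ψ₂ = 0.556.
  A: x = 0.048, y = 0.247
  B: x = 0.028, y = 0.121
  C: x = 0.154, y = 0.257
  D: x = 0.771, y = 0.376

V/F (drum 2) = 0.556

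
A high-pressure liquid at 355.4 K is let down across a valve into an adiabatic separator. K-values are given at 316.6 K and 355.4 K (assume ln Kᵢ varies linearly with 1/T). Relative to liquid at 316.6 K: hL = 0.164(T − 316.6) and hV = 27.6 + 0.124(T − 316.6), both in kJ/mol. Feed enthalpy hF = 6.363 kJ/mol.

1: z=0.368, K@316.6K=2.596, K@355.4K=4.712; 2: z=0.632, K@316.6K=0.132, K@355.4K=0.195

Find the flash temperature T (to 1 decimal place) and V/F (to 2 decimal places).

Adiabatic flash: solve Rachford–Rice at each trial T, then check hF = ψ·hV(T) + (1−ψ)·hL(T).
  T = 316.6 K: K = (2.596, 0.132), RR gives ψ = 0.028, H_out = 0.772 kJ/mol
  T = 355.4 K: K = (4.712, 0.195), RR gives ψ = 0.287, H_out = 13.836 kJ/mol
  T = 336.0 K: K = (3.558, 0.162), RR gives ψ = 0.192, H_out = 8.338 kJ/mol
  T = 326.3 K: K = (3.054, 0.147), RR gives ψ = 0.124, H_out = 4.953 kJ/mol
  T = 331.1 K: K = (3.297, 0.154), RR gives ψ = 0.160, H_out = 6.703 kJ/mol
  T = 328.7 K: K = (3.174, 0.151), RR gives ψ = 0.143, H_out = 5.849 kJ/mol
Linear interpolation between T = 328.7 (H_out = 5.849) and T = 331.1 (H_out = 6.703) on hF = 6.363 gives T ≈ 330.1 K, at which ψ = 0.15.

T = 330.1 K, V/F = 0.15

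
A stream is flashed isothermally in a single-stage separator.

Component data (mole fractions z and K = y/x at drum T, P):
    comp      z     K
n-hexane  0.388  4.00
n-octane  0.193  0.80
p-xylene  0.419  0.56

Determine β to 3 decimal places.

Newton iteration, β⁰ = 0.5:
  β = 0.500: g = 0.1864, g' = -0.702 → β = 0.766
  β = 0.766: g = 0.0295, g' = -0.517 → β = 0.823
  β = 0.823: g = 0.0005, g' = -0.501 → β = 0.824
Converged at β = 0.824.

β = 0.824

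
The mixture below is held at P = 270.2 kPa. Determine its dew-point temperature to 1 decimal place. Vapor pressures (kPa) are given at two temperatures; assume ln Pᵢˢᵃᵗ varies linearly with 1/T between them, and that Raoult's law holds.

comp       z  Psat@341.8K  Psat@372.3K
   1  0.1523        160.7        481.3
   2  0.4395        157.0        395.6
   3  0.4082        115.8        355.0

Dew-point temperature: Σzᵢ·P/Pᵢˢᵃᵗ(T) = 1. Interpolate ln Pᵢˢᵃᵗ = aᵢ + bᵢ/T.
  T = 341.8 K: ΣzᵢP/Pᵢˢᵃᵗ = 1.9649
  T = 372.3 K: ΣzᵢP/Pᵢˢᵃᵗ = 0.6964
  T = 357.1 K: ΣzᵢP/Pᵢˢᵃᵗ = 1.1409
  T = 364.7 K: ΣzᵢP/Pᵢˢᵃᵗ = 0.8866
  T = 360.9 K: ΣzᵢP/Pᵢˢᵃᵗ = 1.0043
  T = 362.8 K: ΣzᵢP/Pᵢˢᵃᵗ = 0.9433
Interpolating between 360.9 K and 362.8 K gives T ≈ 361.0 K.

T = 361.0 K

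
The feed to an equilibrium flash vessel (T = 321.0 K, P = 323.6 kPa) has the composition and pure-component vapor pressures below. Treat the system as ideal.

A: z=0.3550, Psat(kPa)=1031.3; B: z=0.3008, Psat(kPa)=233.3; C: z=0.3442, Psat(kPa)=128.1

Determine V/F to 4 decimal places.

V/F = 0.4640

Raoult's law: Kᵢ = Pᵢˢᵃᵗ/P = Pᵢˢᵃᵗ/323.6.
  K_A = 1031.3/323.6 = 3.186959, K_B = 233.3/323.6 = 0.720952, K_C = 128.1/323.6 = 0.395859
Material balance + equilibrium reduce to Σ zᵢ(Kᵢ−1)/(1+V/F(Kᵢ−1)) = 0.
Check two-phase: ΣzᵢKᵢ = 1.4845 > 1 and Σzᵢ/Kᵢ = 1.3981 > 1, so g(0) = 0.4845 > 0 and g(1) = -0.3981 < 0.
Newton iteration, V/F⁰ = 0.49:
  V/F = 0.4900: g = -0.01785, g' = -0.6806 → V/F = 0.4638
  V/F = 0.4638: g = 0.00014, g' = -0.6919 → V/F = 0.4640
Converged at V/F = 0.4640.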